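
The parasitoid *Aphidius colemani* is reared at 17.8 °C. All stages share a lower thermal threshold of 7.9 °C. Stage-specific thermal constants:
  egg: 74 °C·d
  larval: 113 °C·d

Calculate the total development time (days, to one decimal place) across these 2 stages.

18.9 days

Daily accumulation at 17.8 °C = 17.8 − 7.9 = 9.9 DD/day.
Total K = 74 + 113 = 187 DD.
Total duration = 187 / 9.9 = 18.889 ≈ 18.9 days.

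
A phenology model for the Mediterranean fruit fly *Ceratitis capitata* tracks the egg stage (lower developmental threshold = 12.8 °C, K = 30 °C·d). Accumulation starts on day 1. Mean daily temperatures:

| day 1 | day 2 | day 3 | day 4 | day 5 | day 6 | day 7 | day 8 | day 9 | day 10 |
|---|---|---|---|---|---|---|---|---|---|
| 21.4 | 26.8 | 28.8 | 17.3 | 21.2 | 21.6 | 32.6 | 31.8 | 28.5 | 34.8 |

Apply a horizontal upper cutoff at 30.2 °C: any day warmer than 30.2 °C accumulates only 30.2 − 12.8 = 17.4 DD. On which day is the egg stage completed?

Daily DD above 12.8 °C (capped at 17.4): 8.6, 14.0, 16.0, 4.5, 8.4, 8.8, 17.4, 17.4, 15.7, 17.4.
Cumulative: 8.6, 22.6, 38.6, 43.1, 51.5, 60.3, 77.7, 95.1, 110.8, 128.2.
The total first reaches 30 DD on day 3.

day 3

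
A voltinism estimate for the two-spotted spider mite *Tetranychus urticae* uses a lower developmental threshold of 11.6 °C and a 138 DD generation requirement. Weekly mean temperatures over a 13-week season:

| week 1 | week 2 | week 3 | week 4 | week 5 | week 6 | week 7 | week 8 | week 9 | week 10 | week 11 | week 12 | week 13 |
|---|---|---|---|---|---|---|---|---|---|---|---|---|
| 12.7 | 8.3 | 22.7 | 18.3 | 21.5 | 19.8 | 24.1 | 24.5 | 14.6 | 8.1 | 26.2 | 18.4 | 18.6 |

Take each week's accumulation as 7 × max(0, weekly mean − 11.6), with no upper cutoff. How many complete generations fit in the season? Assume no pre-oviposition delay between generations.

Weekly DD (7 × max(0, T̄ − 11.6)): 7.7, 0.0, 77.7, 46.9, 69.3, 57.4, 87.5, 90.3, 21.0, 0.0, 102.2, 47.6, 49.0.
Season total = 656.6 DD.
Complete generations = ⌊656.6 / 138⌋ = 4.

4 generations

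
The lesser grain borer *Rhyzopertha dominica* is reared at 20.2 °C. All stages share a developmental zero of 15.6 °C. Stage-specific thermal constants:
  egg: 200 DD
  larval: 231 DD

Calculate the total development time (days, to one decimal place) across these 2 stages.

Daily accumulation at 20.2 °C = 20.2 − 15.6 = 4.6 DD/day.
Total K = 200 + 231 = 431 DD.
Total duration = 431 / 4.6 = 93.696 ≈ 93.7 days.

93.7 days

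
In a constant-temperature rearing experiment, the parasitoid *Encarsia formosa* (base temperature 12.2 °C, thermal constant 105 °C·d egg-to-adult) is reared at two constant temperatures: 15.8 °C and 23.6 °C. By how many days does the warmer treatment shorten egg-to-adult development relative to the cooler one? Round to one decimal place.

20.0 days

At 15.8 °C: 105 / (15.8 − 12.2) = 105 / 3.6 = 29.167 d.
At 23.6 °C: 105 / (23.6 − 12.2) = 105 / 11.4 = 9.211 d.
Difference = |29.167 − 9.211| = 19.956 ≈ 20.0 days.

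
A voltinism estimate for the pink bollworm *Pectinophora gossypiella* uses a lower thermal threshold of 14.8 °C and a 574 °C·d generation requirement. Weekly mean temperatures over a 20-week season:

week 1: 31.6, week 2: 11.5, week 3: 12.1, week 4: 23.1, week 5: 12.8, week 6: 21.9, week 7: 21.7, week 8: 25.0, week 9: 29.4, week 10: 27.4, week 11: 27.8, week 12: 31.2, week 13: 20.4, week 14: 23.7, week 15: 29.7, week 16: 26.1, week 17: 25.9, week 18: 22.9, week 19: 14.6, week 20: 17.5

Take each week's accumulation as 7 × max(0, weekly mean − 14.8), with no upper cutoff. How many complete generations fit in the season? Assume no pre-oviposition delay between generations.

Weekly DD (7 × max(0, T̄ − 14.8)): 117.6, 0.0, 0.0, 58.1, 0.0, 49.7, 48.3, 71.4, 102.2, 88.2, 91.0, 114.8, 39.2, 62.3, 104.3, 79.1, 77.7, 56.7, 0.0, 18.9.
Season total = 1179.5 DD.
Complete generations = ⌊1179.5 / 574⌋ = 2.

2 generations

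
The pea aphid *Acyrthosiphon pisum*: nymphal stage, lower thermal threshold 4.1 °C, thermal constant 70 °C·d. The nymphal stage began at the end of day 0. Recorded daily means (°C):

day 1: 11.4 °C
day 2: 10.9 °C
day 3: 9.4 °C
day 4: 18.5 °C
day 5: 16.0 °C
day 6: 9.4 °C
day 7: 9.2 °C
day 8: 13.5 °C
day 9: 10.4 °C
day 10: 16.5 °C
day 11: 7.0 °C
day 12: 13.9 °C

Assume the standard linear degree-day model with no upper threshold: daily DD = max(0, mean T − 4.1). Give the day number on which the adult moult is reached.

Daily DD above 4.1 °C: 7.3, 6.8, 5.3, 14.4, 11.9, 5.3, 5.1, 9.4, 6.3, 12.4, 2.9, 9.8.
Cumulative: 7.3, 14.1, 19.4, 33.8, 45.7, 51.0, 56.1, 65.5, 71.8, 84.2, 87.1, 96.9.
The total first reaches 70 DD on day 9.

day 9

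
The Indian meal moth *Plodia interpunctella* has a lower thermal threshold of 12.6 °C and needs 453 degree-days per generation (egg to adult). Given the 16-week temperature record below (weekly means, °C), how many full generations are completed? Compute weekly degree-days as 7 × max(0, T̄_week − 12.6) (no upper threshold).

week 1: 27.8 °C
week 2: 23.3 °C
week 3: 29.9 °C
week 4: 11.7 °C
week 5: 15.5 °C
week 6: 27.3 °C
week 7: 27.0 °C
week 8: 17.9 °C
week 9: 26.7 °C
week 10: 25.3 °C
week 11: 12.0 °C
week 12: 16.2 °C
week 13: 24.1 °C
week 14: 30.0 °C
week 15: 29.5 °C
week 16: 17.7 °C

2 generations

Weekly DD (7 × max(0, T̄ − 12.6)): 106.4, 74.9, 121.1, 0.0, 20.3, 102.9, 100.8, 37.1, 98.7, 88.9, 0.0, 25.2, 80.5, 121.8, 118.3, 35.7.
Season total = 1132.6 DD.
Complete generations = ⌊1132.6 / 453⌋ = 2.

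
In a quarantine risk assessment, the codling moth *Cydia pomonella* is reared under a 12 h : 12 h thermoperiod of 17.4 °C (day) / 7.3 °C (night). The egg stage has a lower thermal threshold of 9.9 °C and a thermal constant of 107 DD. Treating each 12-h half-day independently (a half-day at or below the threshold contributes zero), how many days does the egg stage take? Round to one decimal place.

Day half: max(0, 17.4 − 9.9) × 0.5 = 7.5 × 0.5 = 3.75 DD.
Night half: max(0, 7.3 − 9.9) × 0.5 = 0.0 × 0.5 = 0.00 DD.
Per 24 h: 3.75 DD/day.
Duration = 107 / 3.75 = 28.533 ≈ 28.5 days.

28.5 days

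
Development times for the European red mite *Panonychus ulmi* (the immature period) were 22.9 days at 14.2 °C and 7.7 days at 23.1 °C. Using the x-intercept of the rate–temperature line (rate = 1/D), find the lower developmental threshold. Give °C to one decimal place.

9.7 °C

Under the model K = D·(T − T_b), so D₁·(T₁ − T_b) = D₂·(T₂ − T_b).
22.9·(14.2 − T_b) = 7.7·(23.1 − T_b)
T_b = (22.9·14.2 − 7.7·23.1) / (22.9 − 7.7) = 147.31 / 15.2 = 9.691 °C ≈ 9.7 °C.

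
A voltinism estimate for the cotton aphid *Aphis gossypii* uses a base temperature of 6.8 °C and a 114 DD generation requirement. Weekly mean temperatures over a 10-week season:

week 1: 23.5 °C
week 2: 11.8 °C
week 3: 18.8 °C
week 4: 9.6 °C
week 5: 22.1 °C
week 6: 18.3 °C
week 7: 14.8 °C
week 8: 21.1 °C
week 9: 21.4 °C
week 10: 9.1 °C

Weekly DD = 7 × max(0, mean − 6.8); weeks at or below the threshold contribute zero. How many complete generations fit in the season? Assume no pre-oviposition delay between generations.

6 generations

Weekly DD (7 × max(0, T̄ − 6.8)): 116.9, 35.0, 84.0, 19.6, 107.1, 80.5, 56.0, 100.1, 102.2, 16.1.
Season total = 717.5 DD.
Complete generations = ⌊717.5 / 114⌋ = 6.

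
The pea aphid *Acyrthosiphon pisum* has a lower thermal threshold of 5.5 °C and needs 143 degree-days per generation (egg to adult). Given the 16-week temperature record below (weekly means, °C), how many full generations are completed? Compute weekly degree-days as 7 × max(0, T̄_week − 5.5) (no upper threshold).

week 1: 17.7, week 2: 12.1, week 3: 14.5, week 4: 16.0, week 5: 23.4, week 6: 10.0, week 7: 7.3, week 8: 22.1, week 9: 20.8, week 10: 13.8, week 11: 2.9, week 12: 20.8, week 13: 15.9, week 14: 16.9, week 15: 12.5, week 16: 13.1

7 generations

Weekly DD (7 × max(0, T̄ − 5.5)): 85.4, 46.2, 63.0, 73.5, 125.3, 31.5, 12.6, 116.2, 107.1, 58.1, 0.0, 107.1, 72.8, 79.8, 49.0, 53.2.
Season total = 1080.8 DD.
Complete generations = ⌊1080.8 / 143⌋ = 7.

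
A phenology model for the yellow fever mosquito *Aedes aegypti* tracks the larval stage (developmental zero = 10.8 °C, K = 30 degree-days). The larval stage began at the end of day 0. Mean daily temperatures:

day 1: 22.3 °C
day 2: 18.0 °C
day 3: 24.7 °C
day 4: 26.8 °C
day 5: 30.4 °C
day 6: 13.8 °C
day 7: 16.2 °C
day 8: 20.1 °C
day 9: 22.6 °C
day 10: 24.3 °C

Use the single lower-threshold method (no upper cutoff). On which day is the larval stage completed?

day 3

Daily DD above 10.8 °C: 11.5, 7.2, 13.9, 16.0, 19.6, 3.0, 5.4, 9.3, 11.8, 13.5.
Cumulative: 11.5, 18.7, 32.6, 48.6, 68.2, 71.2, 76.6, 85.9, 97.7, 111.2.
The total first reaches 30 DD on day 3.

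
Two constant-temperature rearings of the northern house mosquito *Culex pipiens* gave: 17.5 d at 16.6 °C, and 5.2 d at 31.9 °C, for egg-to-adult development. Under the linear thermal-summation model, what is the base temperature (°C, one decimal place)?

Equal thermal constants: D₁(T₁ − T_b) = D₂(T₂ − T_b).
17.5·(16.6 − T_b) = 5.2·(31.9 − T_b)
T_b = (17.5·16.6 − 5.2·31.9) / (17.5 − 5.2) = 124.62 / 12.3 = 10.132 °C ≈ 10.1 °C.

10.1 °C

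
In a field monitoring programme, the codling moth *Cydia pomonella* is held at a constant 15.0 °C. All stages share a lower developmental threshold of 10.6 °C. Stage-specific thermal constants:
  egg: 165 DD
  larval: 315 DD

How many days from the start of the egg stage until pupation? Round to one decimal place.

Daily accumulation at 15.0 °C = 15.0 − 10.6 = 4.4 DD/day.
Total K = 165 + 315 = 480 DD.
Total duration = 480 / 4.4 = 109.091 ≈ 109.1 days.

109.1 days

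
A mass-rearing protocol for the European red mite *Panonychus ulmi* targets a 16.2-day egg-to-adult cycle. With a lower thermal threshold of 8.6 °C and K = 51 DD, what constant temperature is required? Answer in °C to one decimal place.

11.7 °C

Required daily accumulation = 51 / 16.2 = 3.148 DD/day.
T = T_base + 3.148 = 8.6 + 3.148 = 11.748 ≈ 11.7 °C.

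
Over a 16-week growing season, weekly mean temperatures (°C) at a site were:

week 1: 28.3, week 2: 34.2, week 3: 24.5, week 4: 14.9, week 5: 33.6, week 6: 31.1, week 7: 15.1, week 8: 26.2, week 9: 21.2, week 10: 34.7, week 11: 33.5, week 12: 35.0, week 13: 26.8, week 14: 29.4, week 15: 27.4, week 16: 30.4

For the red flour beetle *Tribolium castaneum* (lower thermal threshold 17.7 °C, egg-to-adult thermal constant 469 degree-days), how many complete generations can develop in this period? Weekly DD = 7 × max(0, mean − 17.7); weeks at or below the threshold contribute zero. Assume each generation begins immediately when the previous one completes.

Weekly DD (7 × max(0, T̄ − 17.7)): 74.2, 115.5, 47.6, 0.0, 111.3, 93.8, 0.0, 59.5, 24.5, 119.0, 110.6, 121.1, 63.7, 81.9, 67.9, 88.9.
Season total = 1179.5 DD.
Complete generations = ⌊1179.5 / 469⌋ = 2.

2 generations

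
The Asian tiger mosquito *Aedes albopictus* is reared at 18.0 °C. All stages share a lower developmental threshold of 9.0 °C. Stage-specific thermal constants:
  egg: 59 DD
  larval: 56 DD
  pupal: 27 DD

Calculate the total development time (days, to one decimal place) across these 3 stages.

Daily accumulation at 18.0 °C = 18.0 − 9.0 = 9.0 DD/day.
Total K = 59 + 56 + 27 = 142 DD.
Total duration = 142 / 9.0 = 15.778 ≈ 15.8 days.

15.8 days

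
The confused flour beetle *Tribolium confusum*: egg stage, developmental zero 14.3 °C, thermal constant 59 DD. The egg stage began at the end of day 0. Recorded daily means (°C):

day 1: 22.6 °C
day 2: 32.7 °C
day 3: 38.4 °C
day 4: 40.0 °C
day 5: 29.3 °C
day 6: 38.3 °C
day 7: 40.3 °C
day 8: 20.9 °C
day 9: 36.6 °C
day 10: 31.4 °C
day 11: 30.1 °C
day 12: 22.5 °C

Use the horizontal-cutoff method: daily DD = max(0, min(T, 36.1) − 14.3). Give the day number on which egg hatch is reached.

day 4

Daily DD above 14.3 °C (capped at 21.8): 8.3, 18.4, 21.8, 21.8, 15.0, 21.8, 21.8, 6.6, 21.8, 17.1, 15.8, 8.2.
Cumulative: 8.3, 26.7, 48.5, 70.3, 85.3, 107.1, 128.9, 135.5, 157.3, 174.4, 190.2, 198.4.
The total first reaches 59 DD on day 4.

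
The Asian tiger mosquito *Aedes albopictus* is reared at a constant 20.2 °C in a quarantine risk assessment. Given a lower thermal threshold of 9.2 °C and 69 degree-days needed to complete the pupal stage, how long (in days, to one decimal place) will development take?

Daily accumulation = 20.2 − 9.2 = 11.0 DD/day.
Duration = 69 / 11.0 = 6.273 ≈ 6.3 days.

6.3 days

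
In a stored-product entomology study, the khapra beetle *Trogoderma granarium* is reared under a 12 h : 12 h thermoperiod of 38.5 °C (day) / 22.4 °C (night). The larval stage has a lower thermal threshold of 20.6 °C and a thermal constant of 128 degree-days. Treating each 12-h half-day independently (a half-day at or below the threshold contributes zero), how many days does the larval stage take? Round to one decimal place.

Day half: max(0, 38.5 − 20.6) × 0.5 = 17.9 × 0.5 = 8.95 DD.
Night half: max(0, 22.4 − 20.6) × 0.5 = 1.8 × 0.5 = 0.90 DD.
Per 24 h: 9.85 DD/day.
Duration = 128 / 9.85 = 12.995 ≈ 13.0 days.

13.0 days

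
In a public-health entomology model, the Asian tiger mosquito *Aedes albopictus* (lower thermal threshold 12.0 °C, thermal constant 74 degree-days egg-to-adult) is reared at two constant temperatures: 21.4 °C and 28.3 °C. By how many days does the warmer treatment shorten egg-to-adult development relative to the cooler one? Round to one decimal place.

At 21.4 °C: 74 / (21.4 − 12.0) = 74 / 9.4 = 7.872 d.
At 28.3 °C: 74 / (28.3 − 12.0) = 74 / 16.3 = 4.540 d.
Difference = |7.872 − 4.540| = 3.332 ≈ 3.3 days.

3.3 days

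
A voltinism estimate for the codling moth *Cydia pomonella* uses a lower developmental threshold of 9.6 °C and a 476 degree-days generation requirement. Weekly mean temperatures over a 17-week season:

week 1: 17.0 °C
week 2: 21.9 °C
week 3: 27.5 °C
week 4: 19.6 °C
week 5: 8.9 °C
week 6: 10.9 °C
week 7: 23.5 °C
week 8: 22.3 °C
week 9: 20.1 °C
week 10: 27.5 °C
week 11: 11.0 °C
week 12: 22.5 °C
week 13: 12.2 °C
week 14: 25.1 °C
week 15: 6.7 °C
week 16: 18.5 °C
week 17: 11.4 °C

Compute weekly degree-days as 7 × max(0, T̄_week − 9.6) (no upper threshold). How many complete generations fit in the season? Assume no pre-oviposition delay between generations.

Weekly DD (7 × max(0, T̄ − 9.6)): 51.8, 86.1, 125.3, 70.0, 0.0, 9.1, 97.3, 88.9, 73.5, 125.3, 9.8, 90.3, 18.2, 108.5, 0.0, 62.3, 12.6.
Season total = 1029.0 DD.
Complete generations = ⌊1029.0 / 476⌋ = 2.

2 generations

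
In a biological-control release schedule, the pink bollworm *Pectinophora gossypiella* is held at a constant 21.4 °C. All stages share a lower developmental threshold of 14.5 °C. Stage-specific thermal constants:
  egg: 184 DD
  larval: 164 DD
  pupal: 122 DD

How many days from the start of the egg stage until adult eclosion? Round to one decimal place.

68.1 days

Daily accumulation at 21.4 °C = 21.4 − 14.5 = 6.9 DD/day.
Total K = 184 + 164 + 122 = 470 DD.
Total duration = 470 / 6.9 = 68.116 ≈ 68.1 days.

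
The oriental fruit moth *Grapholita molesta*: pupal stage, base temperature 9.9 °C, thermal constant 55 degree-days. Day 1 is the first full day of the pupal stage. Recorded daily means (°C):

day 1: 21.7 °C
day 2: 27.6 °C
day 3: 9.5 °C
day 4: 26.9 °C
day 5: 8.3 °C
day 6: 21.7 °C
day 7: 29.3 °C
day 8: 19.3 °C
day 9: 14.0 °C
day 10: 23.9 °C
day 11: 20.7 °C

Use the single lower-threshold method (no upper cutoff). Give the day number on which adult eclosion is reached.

day 6

Daily DD above 9.9 °C: 11.8, 17.7, 0.0, 17.0, 0.0, 11.8, 19.4, 9.4, 4.1, 14.0, 10.8.
Cumulative: 11.8, 29.5, 29.5, 46.5, 46.5, 58.3, 77.7, 87.1, 91.2, 105.2, 116.0.
The total first reaches 55 DD on day 6.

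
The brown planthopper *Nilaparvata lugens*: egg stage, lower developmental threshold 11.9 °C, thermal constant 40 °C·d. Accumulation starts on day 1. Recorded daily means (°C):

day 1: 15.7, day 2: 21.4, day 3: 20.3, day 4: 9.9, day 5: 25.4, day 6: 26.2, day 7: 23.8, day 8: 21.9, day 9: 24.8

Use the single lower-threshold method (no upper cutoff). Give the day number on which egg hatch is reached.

Daily DD above 11.9 °C: 3.8, 9.5, 8.4, 0.0, 13.5, 14.3, 11.9, 10.0, 12.9.
Cumulative: 3.8, 13.3, 21.7, 21.7, 35.2, 49.5, 61.4, 71.4, 84.3.
The total first reaches 40 DD on day 6.

day 6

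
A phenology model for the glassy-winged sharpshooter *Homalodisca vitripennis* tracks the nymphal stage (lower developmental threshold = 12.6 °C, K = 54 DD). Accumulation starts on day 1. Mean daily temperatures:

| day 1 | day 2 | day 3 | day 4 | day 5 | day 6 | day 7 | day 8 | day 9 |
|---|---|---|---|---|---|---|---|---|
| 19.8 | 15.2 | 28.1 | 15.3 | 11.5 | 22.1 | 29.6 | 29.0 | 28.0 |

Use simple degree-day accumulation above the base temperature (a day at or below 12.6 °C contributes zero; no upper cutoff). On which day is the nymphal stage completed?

Daily DD above 12.6 °C: 7.2, 2.6, 15.5, 2.7, 0.0, 9.5, 17.0, 16.4, 15.4.
Cumulative: 7.2, 9.8, 25.3, 28.0, 28.0, 37.5, 54.5, 70.9, 86.3.
The total first reaches 54 DD on day 7.

day 7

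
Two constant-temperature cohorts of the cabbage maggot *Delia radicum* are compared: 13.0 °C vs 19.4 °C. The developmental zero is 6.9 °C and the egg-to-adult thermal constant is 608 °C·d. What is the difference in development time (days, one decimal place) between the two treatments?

51.0 days

At 13.0 °C: 608 / (13.0 − 6.9) = 608 / 6.1 = 99.672 d.
At 19.4 °C: 608 / (19.4 − 6.9) = 608 / 12.5 = 48.640 d.
Difference = |99.672 − 48.640| = 51.032 ≈ 51.0 days.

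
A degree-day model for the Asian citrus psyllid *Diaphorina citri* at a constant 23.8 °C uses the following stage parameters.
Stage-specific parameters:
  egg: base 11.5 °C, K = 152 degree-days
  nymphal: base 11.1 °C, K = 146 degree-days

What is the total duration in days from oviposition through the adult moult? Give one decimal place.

23.9 days

egg: 152 / (23.8 − 11.5) = 152 / 12.3 = 12.358 d.
nymphal: 146 / (23.8 − 11.1) = 146 / 12.7 = 11.496 d.
Sum = 23.854 ≈ 23.9 days.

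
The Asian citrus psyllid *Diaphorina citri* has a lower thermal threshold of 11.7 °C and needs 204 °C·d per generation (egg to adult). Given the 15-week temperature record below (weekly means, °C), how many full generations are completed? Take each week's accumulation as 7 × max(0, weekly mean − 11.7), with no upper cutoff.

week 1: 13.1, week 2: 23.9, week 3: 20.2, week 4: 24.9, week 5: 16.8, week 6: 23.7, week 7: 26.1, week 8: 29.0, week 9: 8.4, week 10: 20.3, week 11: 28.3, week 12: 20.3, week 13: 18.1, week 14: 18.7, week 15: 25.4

Weekly DD (7 × max(0, T̄ − 11.7)): 9.8, 85.4, 59.5, 92.4, 35.7, 84.0, 100.8, 121.1, 0.0, 60.2, 116.2, 60.2, 44.8, 49.0, 95.9.
Season total = 1015.0 DD.
Complete generations = ⌊1015.0 / 204⌋ = 4.

4 generations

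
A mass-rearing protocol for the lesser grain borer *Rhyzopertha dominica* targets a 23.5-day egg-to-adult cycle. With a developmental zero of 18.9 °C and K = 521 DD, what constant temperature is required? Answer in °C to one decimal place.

Required daily accumulation = 521 / 23.5 = 22.170 DD/day.
T = T_base + 22.170 = 18.9 + 22.170 = 41.070 ≈ 41.1 °C.

41.1 °C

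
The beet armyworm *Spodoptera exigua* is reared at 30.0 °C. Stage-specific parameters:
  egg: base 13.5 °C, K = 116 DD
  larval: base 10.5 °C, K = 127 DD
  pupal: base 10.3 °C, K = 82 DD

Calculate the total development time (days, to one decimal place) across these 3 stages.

17.7 days

egg: 116 / (30.0 − 13.5) = 116 / 16.5 = 7.030 d.
larval: 127 / (30.0 − 10.5) = 127 / 19.5 = 6.513 d.
pupal: 82 / (30.0 − 10.3) = 82 / 19.7 = 4.162 d.
Sum = 17.706 ≈ 17.7 days.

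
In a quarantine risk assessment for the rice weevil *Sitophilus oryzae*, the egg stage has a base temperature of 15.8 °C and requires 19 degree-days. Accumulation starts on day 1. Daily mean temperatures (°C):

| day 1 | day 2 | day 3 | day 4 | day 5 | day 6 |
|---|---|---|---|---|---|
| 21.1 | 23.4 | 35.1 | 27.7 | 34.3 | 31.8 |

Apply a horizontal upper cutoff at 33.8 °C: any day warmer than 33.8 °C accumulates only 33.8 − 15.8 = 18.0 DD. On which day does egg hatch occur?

Daily DD above 15.8 °C (capped at 18.0): 5.3, 7.6, 18.0, 11.9, 18.0, 16.0.
Cumulative: 5.3, 12.9, 30.9, 42.8, 60.8, 76.8.
The total first reaches 19 DD on day 3.

day 3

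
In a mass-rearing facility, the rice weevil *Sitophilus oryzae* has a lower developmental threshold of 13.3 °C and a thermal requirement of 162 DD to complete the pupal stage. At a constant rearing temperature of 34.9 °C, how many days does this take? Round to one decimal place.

Daily accumulation = 34.9 − 13.3 = 21.6 DD/day.
Duration = 162 / 21.6 = 7.500 ≈ 7.5 days.

7.5 days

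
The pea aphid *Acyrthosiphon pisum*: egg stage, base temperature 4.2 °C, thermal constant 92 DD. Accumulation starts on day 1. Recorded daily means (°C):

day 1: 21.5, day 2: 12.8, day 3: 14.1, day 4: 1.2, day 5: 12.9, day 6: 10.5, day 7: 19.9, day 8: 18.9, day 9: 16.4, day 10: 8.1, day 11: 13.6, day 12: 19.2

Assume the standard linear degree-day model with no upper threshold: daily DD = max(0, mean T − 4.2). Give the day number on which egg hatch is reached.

Daily DD above 4.2 °C: 17.3, 8.6, 9.9, 0.0, 8.7, 6.3, 15.7, 14.7, 12.2, 3.9, 9.4, 15.0.
Cumulative: 17.3, 25.9, 35.8, 35.8, 44.5, 50.8, 66.5, 81.2, 93.4, 97.3, 106.7, 121.7.
The total first reaches 92 DD on day 9.

day 9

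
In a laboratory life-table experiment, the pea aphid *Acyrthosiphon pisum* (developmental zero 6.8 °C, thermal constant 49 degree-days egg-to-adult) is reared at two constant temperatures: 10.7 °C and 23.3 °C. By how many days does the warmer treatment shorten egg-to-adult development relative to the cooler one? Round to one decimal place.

At 10.7 °C: 49 / (10.7 − 6.8) = 49 / 3.9 = 12.564 d.
At 23.3 °C: 49 / (23.3 − 6.8) = 49 / 16.5 = 2.970 d.
Difference = |12.564 − 2.970| = 9.594 ≈ 9.6 days.

9.6 days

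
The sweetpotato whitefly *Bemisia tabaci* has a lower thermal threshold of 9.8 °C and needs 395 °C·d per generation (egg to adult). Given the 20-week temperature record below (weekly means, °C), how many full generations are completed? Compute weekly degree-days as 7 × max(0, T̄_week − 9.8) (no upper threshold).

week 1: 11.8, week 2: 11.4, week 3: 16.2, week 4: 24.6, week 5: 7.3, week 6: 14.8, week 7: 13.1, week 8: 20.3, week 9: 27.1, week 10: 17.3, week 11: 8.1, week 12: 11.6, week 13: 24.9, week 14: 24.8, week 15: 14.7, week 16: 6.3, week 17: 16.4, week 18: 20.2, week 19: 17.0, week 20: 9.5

2 generations

Weekly DD (7 × max(0, T̄ − 9.8)): 14.0, 11.2, 44.8, 103.6, 0.0, 35.0, 23.1, 73.5, 121.1, 52.5, 0.0, 12.6, 105.7, 105.0, 34.3, 0.0, 46.2, 72.8, 50.4, 0.0.
Season total = 905.8 DD.
Complete generations = ⌊905.8 / 395⌋ = 2.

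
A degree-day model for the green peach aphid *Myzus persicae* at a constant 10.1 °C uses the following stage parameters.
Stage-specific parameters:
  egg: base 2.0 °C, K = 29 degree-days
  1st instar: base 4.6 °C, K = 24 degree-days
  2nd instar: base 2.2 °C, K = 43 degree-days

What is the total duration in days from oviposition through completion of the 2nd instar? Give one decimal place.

egg: 29 / (10.1 − 2.0) = 29 / 8.1 = 3.580 d.
1st instar: 24 / (10.1 − 4.6) = 24 / 5.5 = 4.364 d.
2nd instar: 43 / (10.1 − 2.2) = 43 / 7.9 = 5.443 d.
Sum = 13.387 ≈ 13.4 days.

13.4 days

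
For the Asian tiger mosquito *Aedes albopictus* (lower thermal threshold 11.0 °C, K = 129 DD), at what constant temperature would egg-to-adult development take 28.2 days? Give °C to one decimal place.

Required daily accumulation = 129 / 28.2 = 4.574 DD/day.
T = T_base + 4.574 = 11.0 + 4.574 = 15.574 ≈ 15.6 °C.

15.6 °C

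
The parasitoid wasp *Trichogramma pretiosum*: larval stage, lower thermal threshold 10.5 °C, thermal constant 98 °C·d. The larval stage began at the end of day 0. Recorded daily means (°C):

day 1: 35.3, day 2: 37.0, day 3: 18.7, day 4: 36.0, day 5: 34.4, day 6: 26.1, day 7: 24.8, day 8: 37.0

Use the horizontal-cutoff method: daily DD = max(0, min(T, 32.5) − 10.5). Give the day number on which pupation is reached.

Daily DD above 10.5 °C (capped at 22.0): 22.0, 22.0, 8.2, 22.0, 22.0, 15.6, 14.3, 22.0.
Cumulative: 22.0, 44.0, 52.2, 74.2, 96.2, 111.8, 126.1, 148.1.
The total first reaches 98 DD on day 6.

day 6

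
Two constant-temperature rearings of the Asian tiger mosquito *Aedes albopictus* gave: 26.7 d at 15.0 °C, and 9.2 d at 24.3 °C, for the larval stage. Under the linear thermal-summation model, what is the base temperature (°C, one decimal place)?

Equal thermal constants: D₁(T₁ − T_b) = D₂(T₂ − T_b).
26.7·(15.0 − T_b) = 9.2·(24.3 − T_b)
T_b = (26.7·15.0 − 9.2·24.3) / (26.7 − 9.2) = 176.94 / 17.5 = 10.111 °C ≈ 10.1 °C.

10.1 °C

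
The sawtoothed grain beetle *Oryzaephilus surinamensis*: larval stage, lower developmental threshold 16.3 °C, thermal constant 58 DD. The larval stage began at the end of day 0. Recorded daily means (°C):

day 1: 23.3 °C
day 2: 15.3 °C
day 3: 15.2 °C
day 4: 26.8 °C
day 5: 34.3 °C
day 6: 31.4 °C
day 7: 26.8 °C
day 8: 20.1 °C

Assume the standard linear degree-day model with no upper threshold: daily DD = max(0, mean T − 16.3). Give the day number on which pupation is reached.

Daily DD above 16.3 °C: 7.0, 0.0, 0.0, 10.5, 18.0, 15.1, 10.5, 3.8.
Cumulative: 7.0, 7.0, 7.0, 17.5, 35.5, 50.6, 61.1, 64.9.
The total first reaches 58 DD on day 7.

day 7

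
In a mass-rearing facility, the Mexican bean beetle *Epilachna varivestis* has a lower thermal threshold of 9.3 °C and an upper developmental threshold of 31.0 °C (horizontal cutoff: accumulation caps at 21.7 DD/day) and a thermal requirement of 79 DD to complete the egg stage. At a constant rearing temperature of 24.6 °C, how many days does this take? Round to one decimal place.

Daily accumulation = 24.6 − 9.3 = 15.3 DD/day.
Duration = 79 / 15.3 = 5.163 ≈ 5.2 days.

5.2 days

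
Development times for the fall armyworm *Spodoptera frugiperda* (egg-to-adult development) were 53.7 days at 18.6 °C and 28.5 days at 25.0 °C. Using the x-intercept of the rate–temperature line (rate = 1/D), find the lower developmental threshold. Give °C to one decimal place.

Equal thermal constants: D₁(T₁ − T_b) = D₂(T₂ − T_b).
53.7·(18.6 − T_b) = 28.5·(25.0 − T_b)
T_b = (53.7·18.6 − 28.5·25.0) / (53.7 − 28.5) = 286.32 / 25.2 = 11.362 °C ≈ 11.4 °C.

11.4 °C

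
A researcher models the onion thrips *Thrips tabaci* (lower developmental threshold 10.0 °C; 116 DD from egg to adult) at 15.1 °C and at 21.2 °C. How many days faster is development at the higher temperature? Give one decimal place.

12.4 days

At 15.1 °C: 116 / (15.1 − 10.0) = 116 / 5.1 = 22.745 d.
At 21.2 °C: 116 / (21.2 − 10.0) = 116 / 11.2 = 10.357 d.
Difference = |22.745 − 10.357| = 12.388 ≈ 12.4 days.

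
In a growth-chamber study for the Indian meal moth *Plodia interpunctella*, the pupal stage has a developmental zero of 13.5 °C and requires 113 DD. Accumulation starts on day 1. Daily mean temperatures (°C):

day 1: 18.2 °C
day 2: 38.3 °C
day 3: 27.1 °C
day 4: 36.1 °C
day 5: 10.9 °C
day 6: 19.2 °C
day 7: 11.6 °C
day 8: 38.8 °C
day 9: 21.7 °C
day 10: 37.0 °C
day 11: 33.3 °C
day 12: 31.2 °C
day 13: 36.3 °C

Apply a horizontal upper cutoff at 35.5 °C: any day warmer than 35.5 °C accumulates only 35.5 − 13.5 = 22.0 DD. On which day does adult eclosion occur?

day 10

Daily DD above 13.5 °C (capped at 22.0): 4.7, 22.0, 13.6, 22.0, 0.0, 5.7, 0.0, 22.0, 8.2, 22.0, 19.8, 17.7, 22.0.
Cumulative: 4.7, 26.7, 40.3, 62.3, 62.3, 68.0, 68.0, 90.0, 98.2, 120.2, 140.0, 157.7, 179.7.
The total first reaches 113 DD on day 10.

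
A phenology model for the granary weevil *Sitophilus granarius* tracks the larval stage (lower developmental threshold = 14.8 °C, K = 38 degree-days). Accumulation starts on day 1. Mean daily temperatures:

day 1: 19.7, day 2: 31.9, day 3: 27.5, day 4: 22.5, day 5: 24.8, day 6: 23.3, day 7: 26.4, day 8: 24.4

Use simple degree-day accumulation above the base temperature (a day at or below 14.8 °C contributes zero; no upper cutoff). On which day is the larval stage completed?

Daily DD above 14.8 °C: 4.9, 17.1, 12.7, 7.7, 10.0, 8.5, 11.6, 9.6.
Cumulative: 4.9, 22.0, 34.7, 42.4, 52.4, 60.9, 72.5, 82.1.
The total first reaches 38 DD on day 4.

day 4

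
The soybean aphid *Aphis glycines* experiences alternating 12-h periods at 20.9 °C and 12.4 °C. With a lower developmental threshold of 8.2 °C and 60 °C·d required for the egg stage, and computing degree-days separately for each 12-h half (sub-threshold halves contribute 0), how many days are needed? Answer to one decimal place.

Day half: max(0, 20.9 − 8.2) × 0.5 = 12.7 × 0.5 = 6.35 DD.
Night half: max(0, 12.4 − 8.2) × 0.5 = 4.2 × 0.5 = 2.10 DD.
Per 24 h: 8.45 DD/day.
Duration = 60 / 8.45 = 7.101 ≈ 7.1 days.

7.1 days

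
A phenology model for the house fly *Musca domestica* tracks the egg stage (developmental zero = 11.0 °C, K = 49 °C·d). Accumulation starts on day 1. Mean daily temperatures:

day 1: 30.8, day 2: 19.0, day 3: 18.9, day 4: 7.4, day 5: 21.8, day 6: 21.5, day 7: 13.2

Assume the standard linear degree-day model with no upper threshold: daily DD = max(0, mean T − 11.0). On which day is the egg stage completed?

Daily DD above 11.0 °C: 19.8, 8.0, 7.9, 0.0, 10.8, 10.5, 2.2.
Cumulative: 19.8, 27.8, 35.7, 35.7, 46.5, 57.0, 59.2.
The total first reaches 49 DD on day 6.

day 6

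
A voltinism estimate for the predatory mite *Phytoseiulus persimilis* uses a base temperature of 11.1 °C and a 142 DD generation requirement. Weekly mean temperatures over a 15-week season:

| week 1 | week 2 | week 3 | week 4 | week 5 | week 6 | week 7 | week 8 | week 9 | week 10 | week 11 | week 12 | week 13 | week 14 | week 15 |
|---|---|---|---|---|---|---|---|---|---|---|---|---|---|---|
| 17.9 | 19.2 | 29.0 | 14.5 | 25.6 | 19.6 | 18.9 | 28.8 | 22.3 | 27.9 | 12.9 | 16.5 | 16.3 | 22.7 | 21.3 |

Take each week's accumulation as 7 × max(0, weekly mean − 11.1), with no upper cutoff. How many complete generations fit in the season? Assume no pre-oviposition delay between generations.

Weekly DD (7 × max(0, T̄ − 11.1)): 47.6, 56.7, 125.3, 23.8, 101.5, 59.5, 54.6, 123.9, 78.4, 117.6, 12.6, 37.8, 36.4, 81.2, 71.4.
Season total = 1028.3 DD.
Complete generations = ⌊1028.3 / 142⌋ = 7.

7 generations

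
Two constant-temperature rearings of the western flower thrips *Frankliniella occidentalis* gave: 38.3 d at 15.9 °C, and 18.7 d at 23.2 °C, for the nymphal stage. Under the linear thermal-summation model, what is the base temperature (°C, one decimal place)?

Equal thermal constants: D₁(T₁ − T_b) = D₂(T₂ − T_b).
38.3·(15.9 − T_b) = 18.7·(23.2 − T_b)
T_b = (38.3·15.9 − 18.7·23.2) / (38.3 − 18.7) = 175.13 / 19.6 = 8.935 °C ≈ 8.9 °C.

8.9 °C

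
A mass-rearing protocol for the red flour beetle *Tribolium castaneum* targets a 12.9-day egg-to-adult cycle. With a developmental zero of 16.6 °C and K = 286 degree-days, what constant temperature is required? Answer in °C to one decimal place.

Required daily accumulation = 286 / 12.9 = 22.171 DD/day.
T = T_base + 22.171 = 16.6 + 22.171 = 38.771 ≈ 38.8 °C.

38.8 °C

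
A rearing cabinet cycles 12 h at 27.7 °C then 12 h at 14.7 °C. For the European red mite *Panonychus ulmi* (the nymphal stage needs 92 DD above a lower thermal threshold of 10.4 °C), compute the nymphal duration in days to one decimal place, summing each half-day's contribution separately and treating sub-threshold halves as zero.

8.5 days

Day half: max(0, 27.7 − 10.4) × 0.5 = 17.3 × 0.5 = 8.65 DD.
Night half: max(0, 14.7 − 10.4) × 0.5 = 4.3 × 0.5 = 2.15 DD.
Per 24 h: 10.80 DD/day.
Duration = 92 / 10.80 = 8.519 ≈ 8.5 days.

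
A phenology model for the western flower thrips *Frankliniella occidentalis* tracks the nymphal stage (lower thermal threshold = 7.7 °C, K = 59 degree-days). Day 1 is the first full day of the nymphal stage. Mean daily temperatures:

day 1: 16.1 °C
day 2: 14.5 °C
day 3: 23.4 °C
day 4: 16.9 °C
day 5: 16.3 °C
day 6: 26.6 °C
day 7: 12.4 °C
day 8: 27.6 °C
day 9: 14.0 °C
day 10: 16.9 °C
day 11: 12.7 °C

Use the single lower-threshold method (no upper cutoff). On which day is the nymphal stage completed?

day 6

Daily DD above 7.7 °C: 8.4, 6.8, 15.7, 9.2, 8.6, 18.9, 4.7, 19.9, 6.3, 9.2, 5.0.
Cumulative: 8.4, 15.2, 30.9, 40.1, 48.7, 67.6, 72.3, 92.2, 98.5, 107.7, 112.7.
The total first reaches 59 DD on day 6.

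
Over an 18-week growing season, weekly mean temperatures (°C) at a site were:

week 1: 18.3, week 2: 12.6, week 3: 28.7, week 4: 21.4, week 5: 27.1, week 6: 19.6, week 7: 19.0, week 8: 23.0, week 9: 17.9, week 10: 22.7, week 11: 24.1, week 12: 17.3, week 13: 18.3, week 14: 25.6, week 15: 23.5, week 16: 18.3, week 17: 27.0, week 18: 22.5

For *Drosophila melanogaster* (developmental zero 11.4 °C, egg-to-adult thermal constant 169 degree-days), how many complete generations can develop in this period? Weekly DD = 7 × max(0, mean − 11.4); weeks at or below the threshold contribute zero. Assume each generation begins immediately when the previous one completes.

7 generations

Weekly DD (7 × max(0, T̄ − 11.4)): 48.3, 8.4, 121.1, 70.0, 109.9, 57.4, 53.2, 81.2, 45.5, 79.1, 88.9, 41.3, 48.3, 99.4, 84.7, 48.3, 109.2, 77.7.
Season total = 1271.9 DD.
Complete generations = ⌊1271.9 / 169⌋ = 7.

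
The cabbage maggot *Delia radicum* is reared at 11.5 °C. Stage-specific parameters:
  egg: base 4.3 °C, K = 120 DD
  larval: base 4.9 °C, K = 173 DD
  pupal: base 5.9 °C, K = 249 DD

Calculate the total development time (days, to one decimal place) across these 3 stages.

87.3 days

egg: 120 / (11.5 − 4.3) = 120 / 7.2 = 16.667 d.
larval: 173 / (11.5 − 4.9) = 173 / 6.6 = 26.212 d.
pupal: 249 / (11.5 − 5.9) = 249 / 5.6 = 44.464 d.
Sum = 87.343 ≈ 87.3 days.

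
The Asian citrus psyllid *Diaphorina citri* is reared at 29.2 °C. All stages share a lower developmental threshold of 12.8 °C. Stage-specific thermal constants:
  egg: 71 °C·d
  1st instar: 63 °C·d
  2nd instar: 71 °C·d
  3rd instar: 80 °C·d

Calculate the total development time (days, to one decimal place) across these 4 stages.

17.4 days

Daily accumulation at 29.2 °C = 29.2 − 12.8 = 16.4 DD/day.
Total K = 71 + 63 + 71 + 80 = 285 DD.
Total duration = 285 / 16.4 = 17.378 ≈ 17.4 days.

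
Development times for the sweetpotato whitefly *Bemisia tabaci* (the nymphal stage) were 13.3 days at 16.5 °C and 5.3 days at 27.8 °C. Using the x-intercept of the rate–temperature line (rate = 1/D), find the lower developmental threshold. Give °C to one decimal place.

Equal thermal constants: D₁(T₁ − T_b) = D₂(T₂ − T_b).
13.3·(16.5 − T_b) = 5.3·(27.8 − T_b)
T_b = (13.3·16.5 − 5.3·27.8) / (13.3 − 5.3) = 72.11 / 8.0 = 9.014 °C ≈ 9.0 °C.

9.0 °C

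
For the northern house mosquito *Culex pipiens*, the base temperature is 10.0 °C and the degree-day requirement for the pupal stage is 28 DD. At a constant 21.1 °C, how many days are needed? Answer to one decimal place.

2.5 days

Daily accumulation = 21.1 − 10.0 = 11.1 DD/day.
Duration = 28 / 11.1 = 2.523 ≈ 2.5 days.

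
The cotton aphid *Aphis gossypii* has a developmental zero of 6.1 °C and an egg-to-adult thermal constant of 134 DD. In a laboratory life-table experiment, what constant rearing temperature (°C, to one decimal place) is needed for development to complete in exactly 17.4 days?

Required daily accumulation = 134 / 17.4 = 7.701 DD/day.
T = T_base + 7.701 = 6.1 + 7.701 = 13.801 ≈ 13.8 °C.

13.8 °C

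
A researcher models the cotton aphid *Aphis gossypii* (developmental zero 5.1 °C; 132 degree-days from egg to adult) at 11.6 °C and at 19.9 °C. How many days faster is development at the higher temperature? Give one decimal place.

At 11.6 °C: 132 / (11.6 − 5.1) = 132 / 6.5 = 20.308 d.
At 19.9 °C: 132 / (19.9 − 5.1) = 132 / 14.8 = 8.919 d.
Difference = |20.308 − 8.919| = 11.389 ≈ 11.4 days.

11.4 days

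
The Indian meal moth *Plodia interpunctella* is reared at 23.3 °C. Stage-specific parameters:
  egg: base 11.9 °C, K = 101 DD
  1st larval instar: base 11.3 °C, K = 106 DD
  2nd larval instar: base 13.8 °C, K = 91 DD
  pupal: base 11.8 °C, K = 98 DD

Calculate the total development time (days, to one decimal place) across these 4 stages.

35.8 days

egg: 101 / (23.3 − 11.9) = 101 / 11.4 = 8.860 d.
1st larval instar: 106 / (23.3 − 11.3) = 106 / 12.0 = 8.833 d.
2nd larval instar: 91 / (23.3 − 13.8) = 91 / 9.5 = 9.579 d.
pupal: 98 / (23.3 − 11.8) = 98 / 11.5 = 8.522 d.
Sum = 35.794 ≈ 35.8 days.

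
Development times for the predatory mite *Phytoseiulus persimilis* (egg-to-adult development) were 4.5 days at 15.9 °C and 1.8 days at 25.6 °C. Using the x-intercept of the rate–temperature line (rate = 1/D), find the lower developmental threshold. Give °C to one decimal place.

Equal thermal constants: D₁(T₁ − T_b) = D₂(T₂ − T_b).
4.5·(15.9 − T_b) = 1.8·(25.6 − T_b)
T_b = (4.5·15.9 − 1.8·25.6) / (4.5 − 1.8) = 25.47 / 2.7 = 9.433 °C ≈ 9.4 °C.

9.4 °C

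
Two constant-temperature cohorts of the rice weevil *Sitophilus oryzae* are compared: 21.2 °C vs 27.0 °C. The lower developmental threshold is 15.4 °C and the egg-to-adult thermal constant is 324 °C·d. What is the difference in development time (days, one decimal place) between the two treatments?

At 21.2 °C: 324 / (21.2 − 15.4) = 324 / 5.8 = 55.862 d.
At 27.0 °C: 324 / (27.0 − 15.4) = 324 / 11.6 = 27.931 d.
Difference = |55.862 − 27.931| = 27.931 ≈ 27.9 days.

27.9 days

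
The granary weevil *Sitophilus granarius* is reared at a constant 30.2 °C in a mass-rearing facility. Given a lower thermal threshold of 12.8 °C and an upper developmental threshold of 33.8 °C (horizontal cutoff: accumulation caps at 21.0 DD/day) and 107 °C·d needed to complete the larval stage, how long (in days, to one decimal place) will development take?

6.1 days

Daily accumulation = 30.2 − 12.8 = 17.4 DD/day.
Duration = 107 / 17.4 = 6.149 ≈ 6.1 days.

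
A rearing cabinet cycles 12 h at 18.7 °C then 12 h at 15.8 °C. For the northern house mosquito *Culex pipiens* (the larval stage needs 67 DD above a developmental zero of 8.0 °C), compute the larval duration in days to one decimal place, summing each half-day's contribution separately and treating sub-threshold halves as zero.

Day half: max(0, 18.7 − 8.0) × 0.5 = 10.7 × 0.5 = 5.35 DD.
Night half: max(0, 15.8 − 8.0) × 0.5 = 7.8 × 0.5 = 3.90 DD.
Per 24 h: 9.25 DD/day.
Duration = 67 / 9.25 = 7.243 ≈ 7.2 days.

7.2 days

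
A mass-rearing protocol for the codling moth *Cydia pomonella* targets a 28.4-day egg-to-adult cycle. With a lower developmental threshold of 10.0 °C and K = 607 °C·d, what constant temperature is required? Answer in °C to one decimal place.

Required daily accumulation = 607 / 28.4 = 21.373 DD/day.
T = T_base + 21.373 = 10.0 + 21.373 = 31.373 ≈ 31.4 °C.

31.4 °C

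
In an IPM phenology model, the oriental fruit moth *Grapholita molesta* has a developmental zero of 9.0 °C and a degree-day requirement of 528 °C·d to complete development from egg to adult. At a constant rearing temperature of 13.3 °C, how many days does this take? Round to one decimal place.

122.8 days

Daily accumulation = 13.3 − 9.0 = 4.3 DD/day.
Duration = 528 / 4.3 = 122.791 ≈ 122.8 days.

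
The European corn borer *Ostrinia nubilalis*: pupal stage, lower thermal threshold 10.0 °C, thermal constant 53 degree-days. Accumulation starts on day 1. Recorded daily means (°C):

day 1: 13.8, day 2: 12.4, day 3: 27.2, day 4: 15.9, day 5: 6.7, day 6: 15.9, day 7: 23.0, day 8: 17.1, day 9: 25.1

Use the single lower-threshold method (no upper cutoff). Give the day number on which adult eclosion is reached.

day 8

Daily DD above 10.0 °C: 3.8, 2.4, 17.2, 5.9, 0.0, 5.9, 13.0, 7.1, 15.1.
Cumulative: 3.8, 6.2, 23.4, 29.3, 29.3, 35.2, 48.2, 55.3, 70.4.
The total first reaches 53 DD on day 8.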